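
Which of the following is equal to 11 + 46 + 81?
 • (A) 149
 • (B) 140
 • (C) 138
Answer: C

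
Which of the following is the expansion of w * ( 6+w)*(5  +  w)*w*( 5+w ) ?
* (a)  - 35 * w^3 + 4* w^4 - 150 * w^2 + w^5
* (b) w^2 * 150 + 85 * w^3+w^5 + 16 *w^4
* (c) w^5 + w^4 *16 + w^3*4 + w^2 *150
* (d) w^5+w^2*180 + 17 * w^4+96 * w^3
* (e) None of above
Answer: b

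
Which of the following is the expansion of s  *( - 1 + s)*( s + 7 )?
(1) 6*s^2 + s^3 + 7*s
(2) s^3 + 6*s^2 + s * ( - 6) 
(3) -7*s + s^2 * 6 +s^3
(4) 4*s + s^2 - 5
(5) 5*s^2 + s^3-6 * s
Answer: 3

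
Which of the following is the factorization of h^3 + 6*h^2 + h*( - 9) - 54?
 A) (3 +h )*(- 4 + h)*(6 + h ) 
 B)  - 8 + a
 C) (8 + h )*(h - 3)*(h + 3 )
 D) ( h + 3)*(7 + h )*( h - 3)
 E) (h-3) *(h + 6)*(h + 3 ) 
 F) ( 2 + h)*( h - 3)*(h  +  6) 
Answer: E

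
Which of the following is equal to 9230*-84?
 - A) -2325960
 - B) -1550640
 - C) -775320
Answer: C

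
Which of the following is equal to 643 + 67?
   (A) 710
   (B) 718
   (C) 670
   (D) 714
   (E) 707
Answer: A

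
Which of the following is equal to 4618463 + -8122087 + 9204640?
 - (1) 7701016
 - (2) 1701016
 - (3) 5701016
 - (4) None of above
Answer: 3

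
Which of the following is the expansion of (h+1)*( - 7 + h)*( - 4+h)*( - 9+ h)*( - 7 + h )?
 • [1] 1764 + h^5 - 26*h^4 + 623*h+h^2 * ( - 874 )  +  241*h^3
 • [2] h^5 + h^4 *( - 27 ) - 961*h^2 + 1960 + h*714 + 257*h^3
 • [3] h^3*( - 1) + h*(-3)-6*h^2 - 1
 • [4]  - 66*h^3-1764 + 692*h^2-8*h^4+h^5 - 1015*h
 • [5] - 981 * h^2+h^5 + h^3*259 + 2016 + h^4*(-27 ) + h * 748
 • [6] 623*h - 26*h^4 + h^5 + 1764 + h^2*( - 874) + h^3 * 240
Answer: 6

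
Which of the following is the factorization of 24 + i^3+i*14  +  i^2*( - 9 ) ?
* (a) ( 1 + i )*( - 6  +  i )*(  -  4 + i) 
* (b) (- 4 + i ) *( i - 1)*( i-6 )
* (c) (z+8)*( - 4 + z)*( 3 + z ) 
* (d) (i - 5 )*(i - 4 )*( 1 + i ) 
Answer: a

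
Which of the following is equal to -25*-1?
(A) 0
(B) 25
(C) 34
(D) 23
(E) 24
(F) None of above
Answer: B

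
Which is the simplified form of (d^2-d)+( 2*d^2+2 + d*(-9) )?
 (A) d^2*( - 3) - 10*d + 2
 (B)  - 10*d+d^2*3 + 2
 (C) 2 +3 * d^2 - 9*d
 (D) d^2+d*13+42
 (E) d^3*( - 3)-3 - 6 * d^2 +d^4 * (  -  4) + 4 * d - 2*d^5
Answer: B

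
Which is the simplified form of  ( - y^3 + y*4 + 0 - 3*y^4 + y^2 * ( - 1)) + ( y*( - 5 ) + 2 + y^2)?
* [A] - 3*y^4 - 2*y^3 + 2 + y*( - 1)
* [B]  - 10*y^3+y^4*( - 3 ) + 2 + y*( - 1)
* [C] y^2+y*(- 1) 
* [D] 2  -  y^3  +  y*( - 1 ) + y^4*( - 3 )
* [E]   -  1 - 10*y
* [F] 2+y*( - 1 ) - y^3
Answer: D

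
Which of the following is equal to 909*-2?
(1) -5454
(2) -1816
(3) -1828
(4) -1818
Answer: 4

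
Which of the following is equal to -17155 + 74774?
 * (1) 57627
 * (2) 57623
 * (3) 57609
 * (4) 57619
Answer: 4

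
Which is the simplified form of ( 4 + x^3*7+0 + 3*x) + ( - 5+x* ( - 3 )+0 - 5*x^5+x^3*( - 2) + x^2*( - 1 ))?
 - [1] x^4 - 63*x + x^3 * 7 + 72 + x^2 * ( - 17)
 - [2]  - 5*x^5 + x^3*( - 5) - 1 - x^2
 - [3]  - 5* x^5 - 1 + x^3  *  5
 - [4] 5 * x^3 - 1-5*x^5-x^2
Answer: 4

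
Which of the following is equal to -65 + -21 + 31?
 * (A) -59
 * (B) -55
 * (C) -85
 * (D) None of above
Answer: B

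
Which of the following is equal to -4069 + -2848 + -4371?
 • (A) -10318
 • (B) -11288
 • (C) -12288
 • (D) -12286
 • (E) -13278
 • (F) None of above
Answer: B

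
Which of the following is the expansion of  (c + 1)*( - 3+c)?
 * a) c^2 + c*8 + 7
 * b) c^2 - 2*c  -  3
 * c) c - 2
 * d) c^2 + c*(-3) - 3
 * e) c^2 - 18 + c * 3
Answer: b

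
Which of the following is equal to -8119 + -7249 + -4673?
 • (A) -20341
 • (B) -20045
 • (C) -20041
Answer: C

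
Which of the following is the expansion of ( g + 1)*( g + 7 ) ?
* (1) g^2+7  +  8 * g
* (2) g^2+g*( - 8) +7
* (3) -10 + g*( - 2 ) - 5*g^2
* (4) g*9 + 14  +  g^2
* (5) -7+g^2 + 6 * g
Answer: 1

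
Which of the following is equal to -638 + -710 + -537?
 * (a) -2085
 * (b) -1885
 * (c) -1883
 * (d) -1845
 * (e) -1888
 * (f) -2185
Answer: b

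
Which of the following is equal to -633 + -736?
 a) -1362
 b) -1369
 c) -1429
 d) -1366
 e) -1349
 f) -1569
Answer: b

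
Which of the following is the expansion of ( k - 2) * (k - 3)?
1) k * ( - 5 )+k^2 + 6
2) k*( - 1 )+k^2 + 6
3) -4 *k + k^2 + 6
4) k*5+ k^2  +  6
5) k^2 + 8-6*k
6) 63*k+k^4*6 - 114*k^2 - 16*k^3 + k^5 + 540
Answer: 1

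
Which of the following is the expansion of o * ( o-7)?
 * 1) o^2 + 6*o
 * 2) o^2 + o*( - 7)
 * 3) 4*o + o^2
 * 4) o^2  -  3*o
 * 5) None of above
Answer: 2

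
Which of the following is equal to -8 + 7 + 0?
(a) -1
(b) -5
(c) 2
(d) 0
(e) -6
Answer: a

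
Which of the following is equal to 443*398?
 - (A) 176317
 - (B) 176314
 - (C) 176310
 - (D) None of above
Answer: B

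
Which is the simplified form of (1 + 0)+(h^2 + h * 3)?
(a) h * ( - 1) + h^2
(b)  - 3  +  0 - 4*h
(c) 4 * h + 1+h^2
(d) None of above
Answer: d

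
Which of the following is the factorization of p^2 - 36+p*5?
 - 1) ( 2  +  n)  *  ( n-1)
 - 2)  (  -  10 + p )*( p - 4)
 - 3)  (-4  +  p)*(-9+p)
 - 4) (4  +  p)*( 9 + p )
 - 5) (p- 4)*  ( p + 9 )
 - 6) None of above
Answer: 5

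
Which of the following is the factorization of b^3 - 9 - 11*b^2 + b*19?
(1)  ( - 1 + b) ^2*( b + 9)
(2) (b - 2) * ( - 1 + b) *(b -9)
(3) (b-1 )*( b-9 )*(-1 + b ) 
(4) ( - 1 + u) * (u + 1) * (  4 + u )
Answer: 3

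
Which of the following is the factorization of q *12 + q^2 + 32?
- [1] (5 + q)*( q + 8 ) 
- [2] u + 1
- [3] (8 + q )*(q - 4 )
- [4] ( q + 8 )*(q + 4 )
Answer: 4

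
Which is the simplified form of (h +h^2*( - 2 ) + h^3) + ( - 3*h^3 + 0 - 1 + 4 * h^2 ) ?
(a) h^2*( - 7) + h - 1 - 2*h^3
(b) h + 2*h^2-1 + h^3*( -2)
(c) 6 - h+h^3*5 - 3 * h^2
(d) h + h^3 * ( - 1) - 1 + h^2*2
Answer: b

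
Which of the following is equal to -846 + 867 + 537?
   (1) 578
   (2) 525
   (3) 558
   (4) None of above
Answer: 3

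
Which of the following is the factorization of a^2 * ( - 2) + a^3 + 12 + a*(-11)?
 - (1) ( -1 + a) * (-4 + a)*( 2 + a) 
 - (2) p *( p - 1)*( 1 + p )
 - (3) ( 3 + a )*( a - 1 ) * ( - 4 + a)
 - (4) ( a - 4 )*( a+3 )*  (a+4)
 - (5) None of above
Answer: 3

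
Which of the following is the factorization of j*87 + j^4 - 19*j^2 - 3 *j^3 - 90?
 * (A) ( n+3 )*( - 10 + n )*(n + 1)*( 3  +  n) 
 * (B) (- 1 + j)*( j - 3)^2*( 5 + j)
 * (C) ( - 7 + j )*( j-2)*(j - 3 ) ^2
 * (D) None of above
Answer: D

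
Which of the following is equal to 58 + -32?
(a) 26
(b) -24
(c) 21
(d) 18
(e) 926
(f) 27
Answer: a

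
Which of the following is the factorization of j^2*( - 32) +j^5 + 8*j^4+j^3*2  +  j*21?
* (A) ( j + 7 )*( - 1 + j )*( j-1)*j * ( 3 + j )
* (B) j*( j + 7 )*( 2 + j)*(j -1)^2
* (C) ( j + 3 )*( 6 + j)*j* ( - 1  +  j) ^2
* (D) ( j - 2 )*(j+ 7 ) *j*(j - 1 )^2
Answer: A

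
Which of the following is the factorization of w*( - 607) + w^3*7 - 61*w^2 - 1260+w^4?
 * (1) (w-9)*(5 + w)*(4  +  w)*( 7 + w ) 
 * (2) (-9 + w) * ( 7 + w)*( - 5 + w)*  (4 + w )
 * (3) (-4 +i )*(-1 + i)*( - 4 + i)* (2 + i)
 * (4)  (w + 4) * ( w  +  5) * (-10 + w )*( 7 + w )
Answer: 1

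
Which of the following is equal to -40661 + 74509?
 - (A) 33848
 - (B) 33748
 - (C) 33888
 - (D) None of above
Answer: A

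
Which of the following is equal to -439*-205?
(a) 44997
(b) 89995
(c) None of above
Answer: b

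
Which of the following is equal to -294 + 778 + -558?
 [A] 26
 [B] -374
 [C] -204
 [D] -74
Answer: D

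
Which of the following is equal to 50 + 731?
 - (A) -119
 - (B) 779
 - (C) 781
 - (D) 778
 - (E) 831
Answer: C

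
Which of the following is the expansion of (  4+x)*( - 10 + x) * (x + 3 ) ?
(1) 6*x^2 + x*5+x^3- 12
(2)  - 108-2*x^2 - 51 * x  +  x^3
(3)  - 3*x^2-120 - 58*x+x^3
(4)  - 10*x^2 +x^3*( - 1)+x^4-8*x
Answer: 3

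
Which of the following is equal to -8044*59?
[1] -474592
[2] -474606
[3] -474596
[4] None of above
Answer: 3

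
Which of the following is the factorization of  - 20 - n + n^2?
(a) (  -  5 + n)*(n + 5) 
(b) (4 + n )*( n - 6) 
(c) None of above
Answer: c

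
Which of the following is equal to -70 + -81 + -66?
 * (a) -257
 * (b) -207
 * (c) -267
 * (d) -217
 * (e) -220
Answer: d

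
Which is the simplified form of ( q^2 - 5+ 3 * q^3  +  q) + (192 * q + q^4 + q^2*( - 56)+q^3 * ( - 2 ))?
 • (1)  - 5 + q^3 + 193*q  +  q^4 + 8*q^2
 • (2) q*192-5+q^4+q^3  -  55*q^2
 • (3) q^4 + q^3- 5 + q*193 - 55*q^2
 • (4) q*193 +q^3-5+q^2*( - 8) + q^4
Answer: 3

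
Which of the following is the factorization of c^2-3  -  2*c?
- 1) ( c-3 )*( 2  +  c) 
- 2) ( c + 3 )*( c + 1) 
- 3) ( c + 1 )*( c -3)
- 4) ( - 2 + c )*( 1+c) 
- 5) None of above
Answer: 3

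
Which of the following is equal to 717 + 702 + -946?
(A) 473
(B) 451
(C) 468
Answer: A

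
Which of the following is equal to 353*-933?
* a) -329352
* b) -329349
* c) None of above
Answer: b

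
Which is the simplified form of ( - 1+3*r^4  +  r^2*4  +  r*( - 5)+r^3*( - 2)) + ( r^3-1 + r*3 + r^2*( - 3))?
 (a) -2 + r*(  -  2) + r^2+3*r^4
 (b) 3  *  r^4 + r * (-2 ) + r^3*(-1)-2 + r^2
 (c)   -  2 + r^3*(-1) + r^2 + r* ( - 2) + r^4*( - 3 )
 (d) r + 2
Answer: b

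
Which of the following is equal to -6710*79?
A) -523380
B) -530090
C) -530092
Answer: B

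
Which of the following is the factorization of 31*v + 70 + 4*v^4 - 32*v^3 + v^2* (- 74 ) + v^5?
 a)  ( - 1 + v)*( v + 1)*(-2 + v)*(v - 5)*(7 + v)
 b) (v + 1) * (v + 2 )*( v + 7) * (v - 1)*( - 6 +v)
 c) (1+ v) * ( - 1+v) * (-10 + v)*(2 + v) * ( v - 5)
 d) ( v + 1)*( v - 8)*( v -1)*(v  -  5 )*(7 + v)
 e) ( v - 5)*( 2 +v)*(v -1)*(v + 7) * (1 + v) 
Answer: e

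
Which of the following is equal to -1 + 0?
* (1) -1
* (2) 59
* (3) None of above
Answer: 1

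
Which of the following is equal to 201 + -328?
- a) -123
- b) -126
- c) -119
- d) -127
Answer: d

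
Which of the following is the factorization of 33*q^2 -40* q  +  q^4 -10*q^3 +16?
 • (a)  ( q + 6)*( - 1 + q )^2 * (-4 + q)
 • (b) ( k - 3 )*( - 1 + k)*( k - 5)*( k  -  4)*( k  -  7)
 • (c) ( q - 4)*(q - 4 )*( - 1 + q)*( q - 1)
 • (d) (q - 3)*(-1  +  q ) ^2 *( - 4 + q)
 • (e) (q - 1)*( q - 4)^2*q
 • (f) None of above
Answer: c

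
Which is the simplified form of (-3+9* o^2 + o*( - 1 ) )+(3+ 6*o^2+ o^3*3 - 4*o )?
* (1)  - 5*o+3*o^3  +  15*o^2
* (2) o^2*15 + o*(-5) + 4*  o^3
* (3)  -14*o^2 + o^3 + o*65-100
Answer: 1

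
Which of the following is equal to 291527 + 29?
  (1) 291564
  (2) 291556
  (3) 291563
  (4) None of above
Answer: 2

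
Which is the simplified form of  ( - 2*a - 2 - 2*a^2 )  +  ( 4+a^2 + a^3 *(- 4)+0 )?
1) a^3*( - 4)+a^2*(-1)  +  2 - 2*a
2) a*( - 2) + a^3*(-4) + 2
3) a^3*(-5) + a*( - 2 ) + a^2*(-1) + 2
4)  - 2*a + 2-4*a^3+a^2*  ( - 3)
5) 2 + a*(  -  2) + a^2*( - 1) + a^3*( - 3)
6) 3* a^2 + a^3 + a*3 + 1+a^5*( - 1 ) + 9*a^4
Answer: 1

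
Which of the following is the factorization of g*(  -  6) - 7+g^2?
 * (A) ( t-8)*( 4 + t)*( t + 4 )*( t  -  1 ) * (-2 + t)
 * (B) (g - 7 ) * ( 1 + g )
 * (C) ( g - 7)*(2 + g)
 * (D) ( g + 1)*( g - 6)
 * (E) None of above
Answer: B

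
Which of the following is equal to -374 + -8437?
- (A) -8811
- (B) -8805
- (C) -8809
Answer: A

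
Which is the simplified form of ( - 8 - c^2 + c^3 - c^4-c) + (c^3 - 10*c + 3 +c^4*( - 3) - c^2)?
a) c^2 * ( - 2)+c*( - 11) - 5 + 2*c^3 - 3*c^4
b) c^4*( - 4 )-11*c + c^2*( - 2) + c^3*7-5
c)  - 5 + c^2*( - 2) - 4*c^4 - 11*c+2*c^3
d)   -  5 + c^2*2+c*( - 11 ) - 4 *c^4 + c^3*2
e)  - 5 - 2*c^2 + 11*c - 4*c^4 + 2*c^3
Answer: c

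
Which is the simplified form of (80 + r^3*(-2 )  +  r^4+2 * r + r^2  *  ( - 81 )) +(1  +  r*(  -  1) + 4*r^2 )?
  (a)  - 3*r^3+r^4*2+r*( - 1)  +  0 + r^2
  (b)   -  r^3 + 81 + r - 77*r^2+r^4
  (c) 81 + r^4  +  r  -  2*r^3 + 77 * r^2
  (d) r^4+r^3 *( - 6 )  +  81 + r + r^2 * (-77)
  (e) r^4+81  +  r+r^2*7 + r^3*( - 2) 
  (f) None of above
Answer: f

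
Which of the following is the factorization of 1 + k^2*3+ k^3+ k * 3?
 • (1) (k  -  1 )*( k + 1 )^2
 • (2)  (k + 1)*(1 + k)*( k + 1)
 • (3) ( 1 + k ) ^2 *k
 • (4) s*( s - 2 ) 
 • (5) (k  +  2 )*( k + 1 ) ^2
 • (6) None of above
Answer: 2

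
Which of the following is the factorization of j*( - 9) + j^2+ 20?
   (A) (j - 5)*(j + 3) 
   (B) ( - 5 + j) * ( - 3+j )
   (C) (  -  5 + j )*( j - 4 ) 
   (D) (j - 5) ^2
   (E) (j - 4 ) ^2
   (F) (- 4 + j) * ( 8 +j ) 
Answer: C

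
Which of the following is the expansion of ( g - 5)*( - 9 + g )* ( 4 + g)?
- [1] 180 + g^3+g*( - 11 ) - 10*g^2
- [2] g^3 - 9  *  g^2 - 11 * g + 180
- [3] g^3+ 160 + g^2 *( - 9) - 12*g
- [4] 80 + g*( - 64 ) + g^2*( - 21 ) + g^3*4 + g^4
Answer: 1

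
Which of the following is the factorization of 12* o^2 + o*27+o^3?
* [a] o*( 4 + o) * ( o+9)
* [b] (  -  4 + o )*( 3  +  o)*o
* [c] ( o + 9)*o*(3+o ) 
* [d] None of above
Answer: c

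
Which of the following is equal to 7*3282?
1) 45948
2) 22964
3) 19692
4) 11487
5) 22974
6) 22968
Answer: 5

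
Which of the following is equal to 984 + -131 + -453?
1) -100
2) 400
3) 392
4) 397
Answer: 2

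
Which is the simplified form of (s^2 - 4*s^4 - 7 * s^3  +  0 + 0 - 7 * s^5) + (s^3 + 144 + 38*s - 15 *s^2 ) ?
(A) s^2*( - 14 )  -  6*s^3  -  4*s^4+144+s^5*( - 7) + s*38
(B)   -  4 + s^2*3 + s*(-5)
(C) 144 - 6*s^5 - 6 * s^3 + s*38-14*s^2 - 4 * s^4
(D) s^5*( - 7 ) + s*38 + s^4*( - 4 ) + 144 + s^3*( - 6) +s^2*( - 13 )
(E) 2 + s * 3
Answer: A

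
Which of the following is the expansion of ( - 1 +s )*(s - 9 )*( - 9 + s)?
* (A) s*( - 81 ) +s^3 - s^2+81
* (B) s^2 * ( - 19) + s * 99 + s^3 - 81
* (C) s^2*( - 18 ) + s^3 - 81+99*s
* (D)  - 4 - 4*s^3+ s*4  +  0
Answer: B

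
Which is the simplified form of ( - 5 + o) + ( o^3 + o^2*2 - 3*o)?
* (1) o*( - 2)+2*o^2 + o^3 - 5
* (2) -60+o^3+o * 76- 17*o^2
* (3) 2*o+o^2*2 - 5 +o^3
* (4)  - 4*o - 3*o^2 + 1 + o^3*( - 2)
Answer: 1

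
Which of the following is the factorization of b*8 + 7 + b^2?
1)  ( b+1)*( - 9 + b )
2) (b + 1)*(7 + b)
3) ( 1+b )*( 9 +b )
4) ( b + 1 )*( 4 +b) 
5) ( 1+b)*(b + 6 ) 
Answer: 2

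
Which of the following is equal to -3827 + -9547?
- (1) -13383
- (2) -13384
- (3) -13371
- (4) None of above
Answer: 4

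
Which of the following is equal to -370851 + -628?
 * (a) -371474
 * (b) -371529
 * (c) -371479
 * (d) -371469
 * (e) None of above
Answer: c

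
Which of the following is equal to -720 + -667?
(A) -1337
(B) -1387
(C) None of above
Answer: B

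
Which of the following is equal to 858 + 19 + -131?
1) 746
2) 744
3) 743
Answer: 1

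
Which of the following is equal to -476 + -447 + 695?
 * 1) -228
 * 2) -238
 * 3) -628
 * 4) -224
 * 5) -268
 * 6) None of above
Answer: 1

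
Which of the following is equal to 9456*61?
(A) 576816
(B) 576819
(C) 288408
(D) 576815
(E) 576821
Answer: A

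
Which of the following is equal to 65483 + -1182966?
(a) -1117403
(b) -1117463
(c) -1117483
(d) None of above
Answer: c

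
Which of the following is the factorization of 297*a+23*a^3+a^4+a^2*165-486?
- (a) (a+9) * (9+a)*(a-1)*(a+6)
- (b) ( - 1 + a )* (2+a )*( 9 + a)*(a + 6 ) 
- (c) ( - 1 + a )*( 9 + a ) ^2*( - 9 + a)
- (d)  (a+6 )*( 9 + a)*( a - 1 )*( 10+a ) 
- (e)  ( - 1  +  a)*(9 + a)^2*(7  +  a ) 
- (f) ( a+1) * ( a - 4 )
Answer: a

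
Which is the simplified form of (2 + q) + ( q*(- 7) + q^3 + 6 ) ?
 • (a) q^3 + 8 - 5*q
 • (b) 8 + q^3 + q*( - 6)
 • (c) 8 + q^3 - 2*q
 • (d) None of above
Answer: b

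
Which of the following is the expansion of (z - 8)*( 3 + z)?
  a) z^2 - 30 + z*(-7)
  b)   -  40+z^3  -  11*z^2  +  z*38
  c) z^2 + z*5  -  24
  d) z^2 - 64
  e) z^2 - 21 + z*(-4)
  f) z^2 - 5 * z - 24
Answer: f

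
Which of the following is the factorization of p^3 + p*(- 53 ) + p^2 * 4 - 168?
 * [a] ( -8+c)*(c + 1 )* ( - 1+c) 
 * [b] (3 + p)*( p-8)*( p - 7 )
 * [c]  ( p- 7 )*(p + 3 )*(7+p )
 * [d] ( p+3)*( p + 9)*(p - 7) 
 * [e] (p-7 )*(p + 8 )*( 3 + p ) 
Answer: e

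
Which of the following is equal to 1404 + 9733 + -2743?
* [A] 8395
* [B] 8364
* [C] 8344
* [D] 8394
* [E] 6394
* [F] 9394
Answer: D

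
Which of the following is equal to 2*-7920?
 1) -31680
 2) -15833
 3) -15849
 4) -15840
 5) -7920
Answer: 4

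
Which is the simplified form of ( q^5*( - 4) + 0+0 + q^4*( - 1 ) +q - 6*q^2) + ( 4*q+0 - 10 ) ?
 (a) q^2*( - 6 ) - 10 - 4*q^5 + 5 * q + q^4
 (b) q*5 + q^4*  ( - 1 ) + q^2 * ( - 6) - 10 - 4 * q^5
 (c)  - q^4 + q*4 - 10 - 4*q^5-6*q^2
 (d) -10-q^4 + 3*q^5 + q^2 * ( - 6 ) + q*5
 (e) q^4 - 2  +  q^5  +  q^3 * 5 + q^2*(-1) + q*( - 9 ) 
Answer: b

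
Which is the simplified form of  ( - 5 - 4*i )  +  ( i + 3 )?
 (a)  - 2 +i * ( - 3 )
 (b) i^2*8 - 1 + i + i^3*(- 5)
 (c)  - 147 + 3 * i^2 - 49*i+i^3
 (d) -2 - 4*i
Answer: a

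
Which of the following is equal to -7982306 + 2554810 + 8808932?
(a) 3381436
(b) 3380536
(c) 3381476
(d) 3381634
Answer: a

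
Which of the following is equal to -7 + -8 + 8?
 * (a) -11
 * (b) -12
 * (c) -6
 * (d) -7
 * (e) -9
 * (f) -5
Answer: d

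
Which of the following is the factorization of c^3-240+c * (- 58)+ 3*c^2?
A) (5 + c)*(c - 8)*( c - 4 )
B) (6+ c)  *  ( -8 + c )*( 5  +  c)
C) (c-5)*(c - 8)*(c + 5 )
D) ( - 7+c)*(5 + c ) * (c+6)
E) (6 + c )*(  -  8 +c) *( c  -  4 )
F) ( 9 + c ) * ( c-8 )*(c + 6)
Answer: B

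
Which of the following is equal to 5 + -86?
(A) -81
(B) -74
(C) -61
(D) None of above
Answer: A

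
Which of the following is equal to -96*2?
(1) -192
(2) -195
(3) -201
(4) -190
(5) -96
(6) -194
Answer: 1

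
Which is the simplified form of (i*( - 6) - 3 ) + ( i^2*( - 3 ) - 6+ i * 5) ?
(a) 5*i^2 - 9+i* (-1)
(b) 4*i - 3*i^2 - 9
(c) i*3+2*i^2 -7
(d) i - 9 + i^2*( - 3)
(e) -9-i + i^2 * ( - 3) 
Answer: e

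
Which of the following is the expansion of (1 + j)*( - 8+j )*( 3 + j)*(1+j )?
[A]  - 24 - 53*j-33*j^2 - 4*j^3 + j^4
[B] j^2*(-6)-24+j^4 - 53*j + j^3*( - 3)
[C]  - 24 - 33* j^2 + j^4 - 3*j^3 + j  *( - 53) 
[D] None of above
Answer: C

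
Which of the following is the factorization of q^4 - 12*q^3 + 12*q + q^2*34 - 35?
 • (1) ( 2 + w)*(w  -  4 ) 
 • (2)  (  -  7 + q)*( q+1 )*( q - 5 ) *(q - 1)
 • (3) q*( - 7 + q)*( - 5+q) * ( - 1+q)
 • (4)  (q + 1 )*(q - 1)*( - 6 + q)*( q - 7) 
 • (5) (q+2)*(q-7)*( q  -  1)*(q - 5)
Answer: 2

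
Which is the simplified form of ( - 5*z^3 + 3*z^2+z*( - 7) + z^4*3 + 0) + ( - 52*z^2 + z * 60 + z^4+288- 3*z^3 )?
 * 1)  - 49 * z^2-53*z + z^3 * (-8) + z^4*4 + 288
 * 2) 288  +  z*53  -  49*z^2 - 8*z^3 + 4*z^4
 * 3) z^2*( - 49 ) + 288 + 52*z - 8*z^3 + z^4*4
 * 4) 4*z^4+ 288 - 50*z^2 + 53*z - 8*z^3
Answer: 2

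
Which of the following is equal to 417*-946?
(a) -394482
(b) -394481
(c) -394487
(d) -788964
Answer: a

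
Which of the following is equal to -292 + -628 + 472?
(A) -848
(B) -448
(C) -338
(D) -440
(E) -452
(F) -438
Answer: B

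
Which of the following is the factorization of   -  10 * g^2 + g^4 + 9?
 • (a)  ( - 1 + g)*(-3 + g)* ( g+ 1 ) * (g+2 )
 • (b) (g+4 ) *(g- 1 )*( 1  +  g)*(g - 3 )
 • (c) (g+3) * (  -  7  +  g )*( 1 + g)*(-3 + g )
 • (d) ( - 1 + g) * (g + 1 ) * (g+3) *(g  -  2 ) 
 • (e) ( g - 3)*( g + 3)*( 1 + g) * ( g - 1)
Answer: e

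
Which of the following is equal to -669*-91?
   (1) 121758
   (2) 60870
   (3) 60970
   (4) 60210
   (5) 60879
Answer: 5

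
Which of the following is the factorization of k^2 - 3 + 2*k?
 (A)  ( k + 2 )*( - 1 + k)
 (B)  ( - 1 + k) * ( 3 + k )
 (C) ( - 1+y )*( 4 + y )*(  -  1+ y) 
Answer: B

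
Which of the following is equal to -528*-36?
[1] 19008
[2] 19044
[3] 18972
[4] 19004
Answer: 1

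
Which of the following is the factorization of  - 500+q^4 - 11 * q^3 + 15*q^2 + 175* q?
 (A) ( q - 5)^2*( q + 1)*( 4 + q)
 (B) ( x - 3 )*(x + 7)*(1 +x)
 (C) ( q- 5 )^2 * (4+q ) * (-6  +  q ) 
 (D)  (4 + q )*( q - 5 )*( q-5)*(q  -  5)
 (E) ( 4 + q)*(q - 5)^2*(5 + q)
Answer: D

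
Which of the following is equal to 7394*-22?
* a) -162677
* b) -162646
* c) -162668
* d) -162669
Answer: c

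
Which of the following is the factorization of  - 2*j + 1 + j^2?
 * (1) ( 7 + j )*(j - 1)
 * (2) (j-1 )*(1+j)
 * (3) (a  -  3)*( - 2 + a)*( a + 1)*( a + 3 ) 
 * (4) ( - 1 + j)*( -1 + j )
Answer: 4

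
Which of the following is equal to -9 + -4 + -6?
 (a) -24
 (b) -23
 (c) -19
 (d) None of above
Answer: c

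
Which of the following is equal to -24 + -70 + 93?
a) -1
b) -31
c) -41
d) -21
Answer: a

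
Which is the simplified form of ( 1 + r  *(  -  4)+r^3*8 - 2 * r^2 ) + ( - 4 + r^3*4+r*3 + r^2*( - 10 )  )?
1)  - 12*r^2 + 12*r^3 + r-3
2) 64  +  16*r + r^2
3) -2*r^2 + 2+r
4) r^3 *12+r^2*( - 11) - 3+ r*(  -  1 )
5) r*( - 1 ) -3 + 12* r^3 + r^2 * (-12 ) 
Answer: 5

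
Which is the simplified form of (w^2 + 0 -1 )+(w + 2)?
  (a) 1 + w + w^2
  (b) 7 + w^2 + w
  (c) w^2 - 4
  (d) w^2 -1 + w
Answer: a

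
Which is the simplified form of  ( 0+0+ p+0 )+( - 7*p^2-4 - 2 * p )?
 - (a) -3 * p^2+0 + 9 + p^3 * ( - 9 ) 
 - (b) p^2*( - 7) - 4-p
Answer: b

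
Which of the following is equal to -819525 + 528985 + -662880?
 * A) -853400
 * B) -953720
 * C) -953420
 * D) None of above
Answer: C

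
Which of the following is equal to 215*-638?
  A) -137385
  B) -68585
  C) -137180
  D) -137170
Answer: D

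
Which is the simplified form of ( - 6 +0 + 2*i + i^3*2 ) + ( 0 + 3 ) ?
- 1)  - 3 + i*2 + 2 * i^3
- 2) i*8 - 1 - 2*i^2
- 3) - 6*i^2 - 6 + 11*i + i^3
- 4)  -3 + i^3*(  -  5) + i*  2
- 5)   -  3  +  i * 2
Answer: 1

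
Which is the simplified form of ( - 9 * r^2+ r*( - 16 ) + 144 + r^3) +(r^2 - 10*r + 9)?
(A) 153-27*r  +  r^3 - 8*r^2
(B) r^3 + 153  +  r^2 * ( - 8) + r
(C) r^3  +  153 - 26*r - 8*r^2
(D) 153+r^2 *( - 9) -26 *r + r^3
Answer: C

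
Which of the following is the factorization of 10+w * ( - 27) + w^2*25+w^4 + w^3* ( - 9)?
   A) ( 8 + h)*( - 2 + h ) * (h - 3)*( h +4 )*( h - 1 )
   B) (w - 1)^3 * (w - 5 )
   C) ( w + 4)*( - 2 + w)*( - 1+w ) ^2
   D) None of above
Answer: D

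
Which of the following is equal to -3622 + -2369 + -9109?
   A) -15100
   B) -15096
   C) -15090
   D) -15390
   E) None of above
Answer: A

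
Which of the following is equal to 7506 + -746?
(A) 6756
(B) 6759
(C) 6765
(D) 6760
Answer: D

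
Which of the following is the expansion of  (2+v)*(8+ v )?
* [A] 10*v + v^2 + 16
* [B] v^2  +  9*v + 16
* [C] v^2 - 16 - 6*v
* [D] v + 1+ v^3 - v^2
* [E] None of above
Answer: A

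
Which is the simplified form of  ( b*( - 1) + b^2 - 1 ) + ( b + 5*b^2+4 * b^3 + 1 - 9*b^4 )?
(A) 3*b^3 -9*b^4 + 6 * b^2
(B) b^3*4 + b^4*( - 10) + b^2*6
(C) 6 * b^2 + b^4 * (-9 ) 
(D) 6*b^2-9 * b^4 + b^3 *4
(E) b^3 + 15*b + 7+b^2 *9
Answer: D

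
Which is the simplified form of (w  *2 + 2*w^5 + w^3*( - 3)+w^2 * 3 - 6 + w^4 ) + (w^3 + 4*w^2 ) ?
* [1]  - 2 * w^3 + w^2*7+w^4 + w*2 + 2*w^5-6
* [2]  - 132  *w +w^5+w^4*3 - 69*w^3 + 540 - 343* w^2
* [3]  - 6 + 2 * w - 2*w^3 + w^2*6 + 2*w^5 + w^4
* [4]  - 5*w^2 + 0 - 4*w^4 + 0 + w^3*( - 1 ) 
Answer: 1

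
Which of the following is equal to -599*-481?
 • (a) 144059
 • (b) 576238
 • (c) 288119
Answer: c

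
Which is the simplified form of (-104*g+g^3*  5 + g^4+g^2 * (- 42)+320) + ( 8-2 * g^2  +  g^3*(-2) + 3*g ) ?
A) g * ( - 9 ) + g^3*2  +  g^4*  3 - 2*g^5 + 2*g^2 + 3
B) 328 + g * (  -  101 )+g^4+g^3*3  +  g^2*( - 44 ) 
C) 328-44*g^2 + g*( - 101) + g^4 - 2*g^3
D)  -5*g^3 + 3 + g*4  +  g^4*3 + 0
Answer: B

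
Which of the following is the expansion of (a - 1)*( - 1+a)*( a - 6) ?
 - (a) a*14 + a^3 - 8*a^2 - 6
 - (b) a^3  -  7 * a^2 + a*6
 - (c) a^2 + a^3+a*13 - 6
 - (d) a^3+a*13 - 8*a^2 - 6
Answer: d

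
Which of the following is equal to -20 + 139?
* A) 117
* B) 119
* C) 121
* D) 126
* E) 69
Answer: B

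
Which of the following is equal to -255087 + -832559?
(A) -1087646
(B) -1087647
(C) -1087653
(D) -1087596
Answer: A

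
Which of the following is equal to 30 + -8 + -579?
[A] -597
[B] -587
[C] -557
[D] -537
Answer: C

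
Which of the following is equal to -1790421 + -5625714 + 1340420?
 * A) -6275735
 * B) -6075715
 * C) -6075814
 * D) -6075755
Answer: B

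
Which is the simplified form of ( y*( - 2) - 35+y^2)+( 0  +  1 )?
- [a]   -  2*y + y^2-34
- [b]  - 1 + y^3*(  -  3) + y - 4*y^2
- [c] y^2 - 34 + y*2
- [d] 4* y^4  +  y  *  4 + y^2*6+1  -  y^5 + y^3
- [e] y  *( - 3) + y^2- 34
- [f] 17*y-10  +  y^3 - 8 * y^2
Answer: a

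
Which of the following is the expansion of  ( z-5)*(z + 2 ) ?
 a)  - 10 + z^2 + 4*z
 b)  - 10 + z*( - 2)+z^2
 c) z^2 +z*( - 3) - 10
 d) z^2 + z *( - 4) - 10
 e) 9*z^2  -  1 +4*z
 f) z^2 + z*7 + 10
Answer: c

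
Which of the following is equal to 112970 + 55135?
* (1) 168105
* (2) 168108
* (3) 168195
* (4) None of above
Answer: 1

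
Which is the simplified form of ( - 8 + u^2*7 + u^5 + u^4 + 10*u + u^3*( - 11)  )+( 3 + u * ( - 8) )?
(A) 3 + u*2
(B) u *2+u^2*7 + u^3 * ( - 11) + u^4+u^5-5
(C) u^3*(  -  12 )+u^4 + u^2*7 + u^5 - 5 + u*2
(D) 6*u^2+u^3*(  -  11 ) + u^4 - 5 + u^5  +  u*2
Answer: B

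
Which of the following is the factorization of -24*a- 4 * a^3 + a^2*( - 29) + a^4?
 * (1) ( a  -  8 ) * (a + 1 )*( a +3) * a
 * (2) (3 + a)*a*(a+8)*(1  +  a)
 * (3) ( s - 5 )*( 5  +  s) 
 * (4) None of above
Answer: 1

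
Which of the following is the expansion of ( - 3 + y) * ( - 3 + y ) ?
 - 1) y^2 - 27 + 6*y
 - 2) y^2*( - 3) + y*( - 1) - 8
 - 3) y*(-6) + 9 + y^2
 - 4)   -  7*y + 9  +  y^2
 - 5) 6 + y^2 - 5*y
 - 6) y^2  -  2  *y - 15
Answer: 3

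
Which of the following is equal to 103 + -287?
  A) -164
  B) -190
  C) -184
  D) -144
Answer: C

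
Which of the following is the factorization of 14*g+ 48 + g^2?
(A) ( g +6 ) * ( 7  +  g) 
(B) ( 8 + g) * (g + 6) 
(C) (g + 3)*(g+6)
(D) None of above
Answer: B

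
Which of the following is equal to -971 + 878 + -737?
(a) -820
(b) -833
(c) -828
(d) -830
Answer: d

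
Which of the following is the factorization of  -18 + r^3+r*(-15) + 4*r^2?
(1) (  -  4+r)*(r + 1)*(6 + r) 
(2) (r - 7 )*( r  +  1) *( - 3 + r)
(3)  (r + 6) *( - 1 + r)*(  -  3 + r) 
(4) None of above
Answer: 4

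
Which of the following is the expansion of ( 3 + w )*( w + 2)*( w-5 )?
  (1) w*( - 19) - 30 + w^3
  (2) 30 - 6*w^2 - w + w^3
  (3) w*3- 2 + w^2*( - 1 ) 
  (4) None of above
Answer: 1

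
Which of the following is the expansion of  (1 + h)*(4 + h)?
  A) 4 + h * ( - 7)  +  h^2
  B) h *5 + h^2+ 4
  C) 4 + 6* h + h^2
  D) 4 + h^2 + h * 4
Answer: B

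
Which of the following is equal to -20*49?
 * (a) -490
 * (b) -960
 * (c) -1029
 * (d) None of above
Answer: d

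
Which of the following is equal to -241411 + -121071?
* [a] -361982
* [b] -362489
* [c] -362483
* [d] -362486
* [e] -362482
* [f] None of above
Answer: e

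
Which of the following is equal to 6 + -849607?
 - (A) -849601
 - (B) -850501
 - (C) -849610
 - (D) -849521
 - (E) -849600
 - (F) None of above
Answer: A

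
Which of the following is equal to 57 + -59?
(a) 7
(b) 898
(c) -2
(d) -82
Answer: c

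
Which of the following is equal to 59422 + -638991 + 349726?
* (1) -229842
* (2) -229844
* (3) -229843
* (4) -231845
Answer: 3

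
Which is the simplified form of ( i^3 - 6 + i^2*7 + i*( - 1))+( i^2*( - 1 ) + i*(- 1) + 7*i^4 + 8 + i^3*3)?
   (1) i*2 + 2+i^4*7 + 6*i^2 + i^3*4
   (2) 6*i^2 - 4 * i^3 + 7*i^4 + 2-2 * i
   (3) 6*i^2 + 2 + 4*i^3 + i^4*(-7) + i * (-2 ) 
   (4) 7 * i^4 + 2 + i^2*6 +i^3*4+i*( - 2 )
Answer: 4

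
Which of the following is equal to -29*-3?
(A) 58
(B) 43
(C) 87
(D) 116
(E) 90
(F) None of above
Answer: C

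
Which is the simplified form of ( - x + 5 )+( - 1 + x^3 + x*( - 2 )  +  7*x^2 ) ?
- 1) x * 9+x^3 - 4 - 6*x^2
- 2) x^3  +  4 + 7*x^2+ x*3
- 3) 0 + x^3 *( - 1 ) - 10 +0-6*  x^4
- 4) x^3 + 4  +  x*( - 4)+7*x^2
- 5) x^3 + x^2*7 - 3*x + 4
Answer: 5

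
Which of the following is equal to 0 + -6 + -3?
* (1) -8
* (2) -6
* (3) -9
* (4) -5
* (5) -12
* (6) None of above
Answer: 3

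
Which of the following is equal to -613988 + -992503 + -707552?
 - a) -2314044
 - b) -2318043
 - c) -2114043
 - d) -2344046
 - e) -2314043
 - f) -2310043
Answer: e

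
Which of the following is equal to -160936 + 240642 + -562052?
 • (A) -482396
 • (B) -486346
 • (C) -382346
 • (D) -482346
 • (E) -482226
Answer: D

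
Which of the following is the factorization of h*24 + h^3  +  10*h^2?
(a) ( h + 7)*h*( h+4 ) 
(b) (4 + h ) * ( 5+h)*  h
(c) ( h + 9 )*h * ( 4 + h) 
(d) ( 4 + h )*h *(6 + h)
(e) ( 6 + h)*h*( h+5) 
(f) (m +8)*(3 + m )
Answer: d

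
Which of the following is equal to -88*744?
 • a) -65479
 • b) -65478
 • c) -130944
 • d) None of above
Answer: d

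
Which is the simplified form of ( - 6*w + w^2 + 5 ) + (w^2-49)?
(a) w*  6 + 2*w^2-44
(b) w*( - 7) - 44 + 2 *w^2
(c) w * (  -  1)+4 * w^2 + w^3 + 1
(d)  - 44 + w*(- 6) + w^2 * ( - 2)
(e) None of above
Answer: e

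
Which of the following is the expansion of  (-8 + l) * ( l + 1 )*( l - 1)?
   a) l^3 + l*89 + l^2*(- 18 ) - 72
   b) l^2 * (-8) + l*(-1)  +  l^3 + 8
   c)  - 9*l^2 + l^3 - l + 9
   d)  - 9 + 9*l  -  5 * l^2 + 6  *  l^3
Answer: b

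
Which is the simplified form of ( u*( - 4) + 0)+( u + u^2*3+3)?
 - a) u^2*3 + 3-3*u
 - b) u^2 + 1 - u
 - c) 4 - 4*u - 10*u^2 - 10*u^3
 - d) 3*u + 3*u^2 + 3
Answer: a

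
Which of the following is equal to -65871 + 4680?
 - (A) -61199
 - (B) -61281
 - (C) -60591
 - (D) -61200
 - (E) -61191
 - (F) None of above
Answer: E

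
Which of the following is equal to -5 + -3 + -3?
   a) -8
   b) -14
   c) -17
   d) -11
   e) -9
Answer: d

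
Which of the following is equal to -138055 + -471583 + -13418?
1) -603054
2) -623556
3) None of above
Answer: 3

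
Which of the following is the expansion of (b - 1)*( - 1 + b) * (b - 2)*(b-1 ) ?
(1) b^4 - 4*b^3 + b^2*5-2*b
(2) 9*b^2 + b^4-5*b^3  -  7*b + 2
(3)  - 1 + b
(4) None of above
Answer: 2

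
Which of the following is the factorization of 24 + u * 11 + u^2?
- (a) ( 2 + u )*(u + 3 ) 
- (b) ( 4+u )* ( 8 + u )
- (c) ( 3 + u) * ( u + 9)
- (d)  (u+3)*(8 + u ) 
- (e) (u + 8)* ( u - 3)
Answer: d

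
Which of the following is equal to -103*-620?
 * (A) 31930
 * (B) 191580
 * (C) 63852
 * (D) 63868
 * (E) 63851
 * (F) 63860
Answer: F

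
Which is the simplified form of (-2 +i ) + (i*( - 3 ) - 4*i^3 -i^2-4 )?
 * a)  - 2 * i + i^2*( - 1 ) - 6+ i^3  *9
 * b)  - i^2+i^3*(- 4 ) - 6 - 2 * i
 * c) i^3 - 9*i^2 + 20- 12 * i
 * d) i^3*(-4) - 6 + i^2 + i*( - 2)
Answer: b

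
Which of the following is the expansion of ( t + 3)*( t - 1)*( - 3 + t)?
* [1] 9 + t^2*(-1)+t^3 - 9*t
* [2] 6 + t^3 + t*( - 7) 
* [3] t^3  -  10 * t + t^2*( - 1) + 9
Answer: 1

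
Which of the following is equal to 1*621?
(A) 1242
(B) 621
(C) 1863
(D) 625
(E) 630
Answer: B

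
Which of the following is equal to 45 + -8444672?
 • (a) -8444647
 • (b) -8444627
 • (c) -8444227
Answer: b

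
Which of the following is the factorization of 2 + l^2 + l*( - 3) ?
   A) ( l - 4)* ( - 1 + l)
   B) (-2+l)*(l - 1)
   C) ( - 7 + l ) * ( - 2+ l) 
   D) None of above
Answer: B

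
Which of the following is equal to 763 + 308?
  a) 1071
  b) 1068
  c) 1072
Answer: a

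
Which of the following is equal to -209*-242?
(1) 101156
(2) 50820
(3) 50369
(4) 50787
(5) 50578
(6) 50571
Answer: 5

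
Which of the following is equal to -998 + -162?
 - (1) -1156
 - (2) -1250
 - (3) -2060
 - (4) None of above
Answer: 4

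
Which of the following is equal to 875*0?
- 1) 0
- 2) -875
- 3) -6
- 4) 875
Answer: 1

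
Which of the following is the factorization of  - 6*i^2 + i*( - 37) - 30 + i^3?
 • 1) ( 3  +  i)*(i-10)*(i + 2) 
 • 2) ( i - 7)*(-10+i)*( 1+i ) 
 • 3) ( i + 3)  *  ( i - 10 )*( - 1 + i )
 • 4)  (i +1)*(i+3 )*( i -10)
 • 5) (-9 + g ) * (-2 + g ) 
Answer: 4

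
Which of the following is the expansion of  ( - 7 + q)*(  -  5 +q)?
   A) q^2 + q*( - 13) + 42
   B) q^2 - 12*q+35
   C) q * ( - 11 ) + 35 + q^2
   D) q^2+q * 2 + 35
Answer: B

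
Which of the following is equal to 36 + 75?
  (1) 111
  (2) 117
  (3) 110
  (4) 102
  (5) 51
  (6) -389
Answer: 1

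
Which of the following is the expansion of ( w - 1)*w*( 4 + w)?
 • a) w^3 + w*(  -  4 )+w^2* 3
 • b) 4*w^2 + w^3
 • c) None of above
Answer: a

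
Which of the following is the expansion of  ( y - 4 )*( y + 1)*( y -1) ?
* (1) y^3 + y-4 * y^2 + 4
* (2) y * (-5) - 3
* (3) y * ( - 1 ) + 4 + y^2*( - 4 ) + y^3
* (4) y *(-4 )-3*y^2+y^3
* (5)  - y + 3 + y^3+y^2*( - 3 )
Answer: 3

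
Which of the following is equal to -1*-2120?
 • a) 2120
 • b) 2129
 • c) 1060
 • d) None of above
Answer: a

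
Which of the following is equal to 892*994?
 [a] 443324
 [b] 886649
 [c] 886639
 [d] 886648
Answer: d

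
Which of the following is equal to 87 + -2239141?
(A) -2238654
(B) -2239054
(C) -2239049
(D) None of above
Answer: B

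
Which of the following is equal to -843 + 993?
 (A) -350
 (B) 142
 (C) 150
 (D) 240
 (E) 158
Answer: C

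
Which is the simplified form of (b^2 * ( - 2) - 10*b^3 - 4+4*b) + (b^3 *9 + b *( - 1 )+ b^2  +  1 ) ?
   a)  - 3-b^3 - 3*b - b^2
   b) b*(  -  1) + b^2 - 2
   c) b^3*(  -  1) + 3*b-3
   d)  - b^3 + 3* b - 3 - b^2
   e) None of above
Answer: d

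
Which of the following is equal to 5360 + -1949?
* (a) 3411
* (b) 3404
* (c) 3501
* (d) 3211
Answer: a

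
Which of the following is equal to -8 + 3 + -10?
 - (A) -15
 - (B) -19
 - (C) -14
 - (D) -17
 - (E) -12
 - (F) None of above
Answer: A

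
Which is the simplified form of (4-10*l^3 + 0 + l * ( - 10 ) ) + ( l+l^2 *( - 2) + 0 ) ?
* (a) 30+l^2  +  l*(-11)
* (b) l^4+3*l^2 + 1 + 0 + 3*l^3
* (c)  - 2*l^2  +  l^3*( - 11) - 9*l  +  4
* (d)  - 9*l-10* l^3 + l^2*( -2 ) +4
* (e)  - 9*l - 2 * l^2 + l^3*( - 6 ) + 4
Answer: d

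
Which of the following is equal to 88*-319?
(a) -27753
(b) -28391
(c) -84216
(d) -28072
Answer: d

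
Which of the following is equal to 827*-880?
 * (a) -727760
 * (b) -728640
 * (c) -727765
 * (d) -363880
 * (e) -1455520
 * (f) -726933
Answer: a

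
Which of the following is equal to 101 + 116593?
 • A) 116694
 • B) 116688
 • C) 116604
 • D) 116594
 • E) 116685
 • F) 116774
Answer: A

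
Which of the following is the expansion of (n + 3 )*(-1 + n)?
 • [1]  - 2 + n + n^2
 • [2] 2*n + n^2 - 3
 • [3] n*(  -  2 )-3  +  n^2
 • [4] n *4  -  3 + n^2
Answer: 2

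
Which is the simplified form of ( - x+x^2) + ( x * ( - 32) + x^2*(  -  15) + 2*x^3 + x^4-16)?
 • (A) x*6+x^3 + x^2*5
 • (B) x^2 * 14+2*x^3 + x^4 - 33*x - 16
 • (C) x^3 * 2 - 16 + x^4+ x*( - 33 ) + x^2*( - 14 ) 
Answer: C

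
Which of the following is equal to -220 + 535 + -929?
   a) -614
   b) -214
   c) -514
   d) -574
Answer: a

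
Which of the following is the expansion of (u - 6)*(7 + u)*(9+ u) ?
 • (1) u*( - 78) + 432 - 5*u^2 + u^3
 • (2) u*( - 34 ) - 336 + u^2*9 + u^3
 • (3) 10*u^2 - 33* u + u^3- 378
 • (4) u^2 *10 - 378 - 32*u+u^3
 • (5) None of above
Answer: 3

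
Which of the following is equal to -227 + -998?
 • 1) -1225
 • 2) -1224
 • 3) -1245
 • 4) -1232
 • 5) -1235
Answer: 1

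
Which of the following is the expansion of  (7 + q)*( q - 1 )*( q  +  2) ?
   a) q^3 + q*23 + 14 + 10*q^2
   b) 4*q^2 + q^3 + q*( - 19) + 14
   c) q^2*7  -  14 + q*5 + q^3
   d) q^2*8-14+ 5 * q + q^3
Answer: d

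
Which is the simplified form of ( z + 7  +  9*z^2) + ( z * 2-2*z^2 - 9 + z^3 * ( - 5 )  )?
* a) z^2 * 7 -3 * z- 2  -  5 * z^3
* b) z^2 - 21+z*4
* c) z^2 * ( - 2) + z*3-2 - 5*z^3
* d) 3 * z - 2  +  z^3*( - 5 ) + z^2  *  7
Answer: d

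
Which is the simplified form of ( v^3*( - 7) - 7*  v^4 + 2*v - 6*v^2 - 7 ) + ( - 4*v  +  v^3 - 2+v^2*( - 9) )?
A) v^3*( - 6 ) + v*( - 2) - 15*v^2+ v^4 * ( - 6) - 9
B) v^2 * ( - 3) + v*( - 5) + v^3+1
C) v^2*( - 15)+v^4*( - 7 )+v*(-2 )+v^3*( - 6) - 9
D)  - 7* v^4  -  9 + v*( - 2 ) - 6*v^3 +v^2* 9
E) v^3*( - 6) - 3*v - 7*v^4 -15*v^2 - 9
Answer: C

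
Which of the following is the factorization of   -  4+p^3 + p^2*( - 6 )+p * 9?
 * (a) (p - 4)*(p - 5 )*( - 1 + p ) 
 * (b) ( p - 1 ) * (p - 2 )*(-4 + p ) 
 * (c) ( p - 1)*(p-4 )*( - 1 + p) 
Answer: c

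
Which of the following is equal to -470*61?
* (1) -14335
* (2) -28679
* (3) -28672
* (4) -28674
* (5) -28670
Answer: 5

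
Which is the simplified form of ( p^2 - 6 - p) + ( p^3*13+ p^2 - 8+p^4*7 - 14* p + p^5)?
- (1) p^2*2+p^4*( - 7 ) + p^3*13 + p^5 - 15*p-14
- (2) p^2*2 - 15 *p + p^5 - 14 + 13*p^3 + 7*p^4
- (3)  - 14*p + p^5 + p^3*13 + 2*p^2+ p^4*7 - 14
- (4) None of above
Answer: 2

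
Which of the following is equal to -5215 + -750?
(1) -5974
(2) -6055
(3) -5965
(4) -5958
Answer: 3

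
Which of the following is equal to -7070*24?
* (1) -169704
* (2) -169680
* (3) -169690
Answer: 2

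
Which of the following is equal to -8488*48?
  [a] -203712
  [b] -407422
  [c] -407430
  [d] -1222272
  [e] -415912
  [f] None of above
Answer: f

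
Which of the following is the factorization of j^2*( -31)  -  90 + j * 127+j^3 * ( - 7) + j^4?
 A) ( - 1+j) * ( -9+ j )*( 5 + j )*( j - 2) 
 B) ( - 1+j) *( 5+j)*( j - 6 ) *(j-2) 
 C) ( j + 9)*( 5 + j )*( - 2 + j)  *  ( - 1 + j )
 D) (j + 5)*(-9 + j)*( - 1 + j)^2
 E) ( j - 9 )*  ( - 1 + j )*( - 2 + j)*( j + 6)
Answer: A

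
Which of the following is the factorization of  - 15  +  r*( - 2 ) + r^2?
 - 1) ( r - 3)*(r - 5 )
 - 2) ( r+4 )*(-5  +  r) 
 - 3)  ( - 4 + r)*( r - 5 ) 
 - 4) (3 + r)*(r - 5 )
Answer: 4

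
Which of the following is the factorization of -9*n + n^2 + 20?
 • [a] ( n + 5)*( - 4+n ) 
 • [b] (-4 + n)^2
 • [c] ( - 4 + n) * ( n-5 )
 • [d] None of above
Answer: c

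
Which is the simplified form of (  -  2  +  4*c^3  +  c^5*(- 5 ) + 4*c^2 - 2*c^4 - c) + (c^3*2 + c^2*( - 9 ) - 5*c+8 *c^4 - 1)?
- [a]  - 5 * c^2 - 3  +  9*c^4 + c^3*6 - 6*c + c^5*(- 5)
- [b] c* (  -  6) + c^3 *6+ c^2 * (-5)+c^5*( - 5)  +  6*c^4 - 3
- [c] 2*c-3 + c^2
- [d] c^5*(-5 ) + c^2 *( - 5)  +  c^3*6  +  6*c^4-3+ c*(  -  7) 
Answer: b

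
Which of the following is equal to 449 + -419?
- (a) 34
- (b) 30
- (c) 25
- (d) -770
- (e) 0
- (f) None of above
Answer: b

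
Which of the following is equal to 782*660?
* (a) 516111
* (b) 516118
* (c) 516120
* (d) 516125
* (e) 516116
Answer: c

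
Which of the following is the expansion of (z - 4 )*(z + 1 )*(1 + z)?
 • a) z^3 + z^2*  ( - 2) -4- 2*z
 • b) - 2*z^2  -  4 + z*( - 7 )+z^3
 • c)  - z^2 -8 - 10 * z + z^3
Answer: b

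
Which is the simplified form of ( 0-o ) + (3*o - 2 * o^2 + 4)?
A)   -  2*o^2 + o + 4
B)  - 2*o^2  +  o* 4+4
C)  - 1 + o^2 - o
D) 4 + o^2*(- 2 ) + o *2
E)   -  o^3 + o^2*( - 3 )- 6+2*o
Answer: D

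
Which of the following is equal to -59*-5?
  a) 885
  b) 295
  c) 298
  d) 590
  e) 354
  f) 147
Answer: b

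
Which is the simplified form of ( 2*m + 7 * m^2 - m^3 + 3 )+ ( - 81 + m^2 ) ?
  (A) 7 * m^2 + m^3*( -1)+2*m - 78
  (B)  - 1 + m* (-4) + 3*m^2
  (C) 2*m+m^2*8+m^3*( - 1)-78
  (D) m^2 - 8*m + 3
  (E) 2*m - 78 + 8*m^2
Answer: C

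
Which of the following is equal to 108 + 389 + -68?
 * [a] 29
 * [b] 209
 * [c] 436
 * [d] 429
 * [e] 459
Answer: d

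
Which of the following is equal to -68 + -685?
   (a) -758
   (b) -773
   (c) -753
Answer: c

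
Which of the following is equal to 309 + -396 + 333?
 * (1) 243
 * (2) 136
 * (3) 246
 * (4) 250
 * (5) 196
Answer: 3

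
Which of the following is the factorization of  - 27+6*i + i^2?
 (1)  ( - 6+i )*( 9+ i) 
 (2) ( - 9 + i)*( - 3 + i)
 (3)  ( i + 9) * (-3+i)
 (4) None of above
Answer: 3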